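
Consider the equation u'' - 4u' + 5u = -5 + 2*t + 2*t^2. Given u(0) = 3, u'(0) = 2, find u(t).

u = -41/125 + 2*t**2/5 + 26*t/25 - 712*exp(2*t)*sin(t)/125 + 416*cos(t)*exp(2*t)/125

Characteristic equation r² - 4r + 5 = 0 has discriminant (-4)² - 4·(5) = -4 < 0, so r = 2 ± i.
Hence u_h = C1*cos(t)*exp(2*t) + C2*exp(2*t)*sin(t).
For the particular solution try u_p = A0 + A1*t + A2*t^2. Substituting and matching coefficients of each power of t gives A0 = -41/125, A1 = 26/25, A2 = 2/5, so u_p = -41/125 + 2*t^2/5 + 26*t/25.
General solution: u = -41/125 + 2*t^2/5 + 26*t/25 + C1*cos(t)*exp(2*t) + C2*exp(2*t)*sin(t).
Apply the initial conditions: u(0) = -41/125 + C1 = 3 and u'(0) = 26/25 + C2 + 2*C1 = 2. Solving gives C1 = 416/125, C2 = -712/125.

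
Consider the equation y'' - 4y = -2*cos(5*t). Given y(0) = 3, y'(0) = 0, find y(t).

Characteristic equation r² - 4 = 0 factors as (r + 2)(r - 2) = 0, so r = -2, 2.
Hence y_h = C1*exp(-2*t) + C2*exp(2*t).
Try y_p = A*cos(5*t) + B*sin(5*t). Substituting and equating the coefficients of cos(5t) and sin(5t) gives A = 2/29, B = 0, so y_p = 2*cos(5*t)/29.
General solution: y = 2*cos(5*t)/29 + C1*exp(-2*t) + C2*exp(2*t).
Apply the initial conditions: y(0) = 2/29 + C1 + C2 = 3 and y'(0) = -2*C1 + 2*C2 = 0. Solving gives C1 = 85/58, C2 = 85/58.

y = 2*cos(5*t)/29 + 85*exp(-2*t)/58 + 85*exp(2*t)/58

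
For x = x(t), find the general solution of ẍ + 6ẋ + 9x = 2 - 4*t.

x = 14/27 - 4*t/9 + C1*exp(-3*t) + C2*t*exp(-3*t)

Characteristic equation r² + 6r + 9 = 0 has discriminant (6)² - 4·(9) = 0, so r = -3 is a repeated root.
Hence x_h = (C1 + C2*t)*exp(-3*t).
For the particular solution try x_p = A0 + A1*t. Substituting and matching coefficients of each power of t gives A0 = 14/27, A1 = -4/9, so x_p = 14/27 - 4*t/9.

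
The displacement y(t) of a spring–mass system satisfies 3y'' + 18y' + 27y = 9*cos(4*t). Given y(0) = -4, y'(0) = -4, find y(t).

y = -2479*exp(-3*t)/625 - 21*cos(4*t)/625 + 72*sin(4*t)/625 - 409*t*exp(-3*t)/25

Divide through by 3: y'' + 6y' + 9y = 3*cos(4*t).
Characteristic equation r² + 6r + 9 = 0 has discriminant (6)² - 4·(9) = 0, so r = -3 is a repeated root.
Hence y_h = (C1 + C2*t)*exp(-3*t).
Try y_p = A*cos(4*t) + B*sin(4*t). Substituting and equating the coefficients of cos(4t) and sin(4t) gives A = -21/625, B = 72/625, so y_p = -21*cos(4*t)/625 + 72*sin(4*t)/625.
General solution: y = -21*cos(4*t)/625 + 72*sin(4*t)/625 + C1*exp(-3*t) + C2*t*exp(-3*t).
Apply the initial conditions: y(0) = -21/625 + C1 = -4 and y'(0) = 288/625 + C2 - 3*C1 = -4. Solving gives C1 = -2479/625, C2 = -409/25.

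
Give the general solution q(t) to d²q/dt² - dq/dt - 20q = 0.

q = C1*exp(-4*t) + C2*exp(5*t)

Characteristic equation r² - r - 20 = 0 factors as (r + 4)(r - 5) = 0, so r = -4, 5.
Hence q_h = C1*exp(-4*t) + C2*exp(5*t).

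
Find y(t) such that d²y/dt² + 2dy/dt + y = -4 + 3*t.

y = -10 + 3*t + C1*exp(-t) + C2*t*exp(-t)

Characteristic equation r² + 2r + 1 = 0 has discriminant (2)² - 4·(1) = 0, so r = -1 is a repeated root.
Hence y_h = (C1 + C2*t)*exp(-t).
For the particular solution try y_p = A0 + A1*t. Substituting and matching coefficients of each power of t gives A0 = -10, A1 = 3, so y_p = -10 + 3*t.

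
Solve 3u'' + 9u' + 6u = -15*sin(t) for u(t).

u = -sin(t)/2 + 3*cos(t)/2 + C1*exp(-t) + C2*exp(-2*t)

Divide through by 3: u'' + 3u' + 2u = -5*sin(t).
Characteristic equation r² + 3r + 2 = 0 factors as (r + 1)(r + 2) = 0, so r = -1, -2.
Hence u_h = C1*exp(-t) + C2*exp(-2*t).
Try u_p = A*cos(t) + B*sin(t). Substituting and equating the coefficients of cos(t) and sin(t) gives A = 3/2, B = -1/2, so u_p = -sin(t)/2 + 3*cos(t)/2.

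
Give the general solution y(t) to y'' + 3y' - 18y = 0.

Characteristic equation r² + 3r - 18 = 0 factors as (r + 6)(r - 3) = 0, so r = -6, 3.
Hence y_h = C1*exp(-6*t) + C2*exp(3*t).

y = C1*exp(-6*t) + C2*exp(3*t)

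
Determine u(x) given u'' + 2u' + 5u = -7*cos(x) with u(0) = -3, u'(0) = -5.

Characteristic equation r² + 2r + 5 = 0 has discriminant (2)² - 4·(5) = -16 < 0, so r = -1 ± 2i.
Hence u_h = C1*cos(2*x)*exp(-x) + C2*exp(-x)*sin(2*x).
Try u_p = A*cos(x) + B*sin(x). Substituting and equating the coefficients of cos(x) and sin(x) gives A = -7/5, B = -7/10, so u_p = -7*cos(x)/5 - 7*sin(x)/10.
General solution: u = -7*cos(x)/5 - 7*sin(x)/10 + C1*cos(2*x)*exp(-x) + C2*exp(-x)*sin(2*x).
Apply the initial conditions: u(0) = -7/5 + C1 = -3 and u'(0) = -7/10 - C1 + 2*C2 = -5. Solving gives C1 = -8/5, C2 = -59/20.

u = -7*cos(x)/5 - 7*sin(x)/10 - 59*exp(-x)*sin(2*x)/20 - 8*cos(2*x)*exp(-x)/5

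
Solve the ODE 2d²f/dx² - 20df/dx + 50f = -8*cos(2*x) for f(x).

Divide through by 2: f'' - 10f' + 25f = -4*cos(2*x).
Characteristic equation r² - 10r + 25 = 0 has discriminant (-10)² - 4·(25) = 0, so r = 5 is a repeated root.
Hence f_h = (C1 + C2*x)*exp(5*x).
Try f_p = A*cos(2*x) + B*sin(2*x). Substituting and equating the coefficients of cos(2x) and sin(2x) gives A = -84/841, B = 80/841, so f_p = -84*cos(2*x)/841 + 80*sin(2*x)/841.

f = -84*cos(2*x)/841 + 80*sin(2*x)/841 + C1*exp(5*x) + C2*x*exp(5*x)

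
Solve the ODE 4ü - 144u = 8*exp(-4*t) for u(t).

Divide through by 4: u'' - 36u = 2*exp(-4*t).
Characteristic equation r² - 36 = 0 factors as (r - 6)(r + 6) = 0, so r = 6, -6.
Hence u_h = C1*exp(6*t) + C2*exp(-6*t).
Try u_p = A*exp(-4*t). Substituting into the equation and dividing by exp(-4*t) gives A = -1/10, so u_p = -exp(-4*t)/10.

u = -exp(-4*t)/10 + C1*exp(6*t) + C2*exp(-6*t)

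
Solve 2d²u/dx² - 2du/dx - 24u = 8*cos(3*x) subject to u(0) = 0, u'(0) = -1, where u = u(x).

Divide through by 2: u'' - u' - 12u = 4*cos(3*x).
Characteristic equation r² - r - 12 = 0 factors as (r + 3)(r - 4) = 0, so r = -3, 4.
Hence u_h = C1*exp(-3*x) + C2*exp(4*x).
Try u_p = A*cos(3*x) + B*sin(3*x). Substituting and equating the coefficients of cos(3x) and sin(3x) gives A = -14/75, B = -2/75, so u_p = -14*cos(3*x)/75 - 2*sin(3*x)/75.
General solution: u = -14*cos(3*x)/75 - 2*sin(3*x)/75 + C1*exp(-3*x) + C2*exp(4*x).
Apply the initial conditions: u(0) = -14/75 + C1 + C2 = 0 and u'(0) = -2/25 - 3*C1 + 4*C2 = -1. Solving gives C1 = 5/21, C2 = -9/175.

u = -14*cos(3*x)/75 - 9*exp(4*x)/175 - 2*sin(3*x)/75 + 5*exp(-3*x)/21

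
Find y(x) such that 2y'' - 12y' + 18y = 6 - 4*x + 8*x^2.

y = 13/27 + 4*x**2/9 + 10*x/27 + C1*exp(3*x) + C2*x*exp(3*x)

Divide through by 2: y'' - 6y' + 9y = 3 - 2*x + 4*x^2.
Characteristic equation r² - 6r + 9 = 0 has discriminant (-6)² - 4·(9) = 0, so r = 3 is a repeated root.
Hence y_h = (C1 + C2*x)*exp(3*x).
For the particular solution try y_p = A0 + A1*x + A2*x^2. Substituting and matching coefficients of each power of x gives A0 = 13/27, A1 = 10/27, A2 = 4/9, so y_p = 13/27 + 4*x^2/9 + 10*x/27.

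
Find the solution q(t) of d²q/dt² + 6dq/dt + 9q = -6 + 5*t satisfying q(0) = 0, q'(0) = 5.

Characteristic equation r² + 6r + 9 = 0 has discriminant (6)² - 4·(9) = 0, so r = -3 is a repeated root.
Hence q_h = (C1 + C2*t)*exp(-3*t).
For the particular solution try q_p = A0 + A1*t. Substituting and matching coefficients of each power of t gives A0 = -28/27, A1 = 5/9, so q_p = -28/27 + 5*t/9.
General solution: q = -28/27 + 5*t/9 + C1*exp(-3*t) + C2*t*exp(-3*t).
Apply the initial conditions: q(0) = -28/27 + C1 = 0 and q'(0) = 5/9 + C2 - 3*C1 = 5. Solving gives C1 = 28/27, C2 = 68/9.

q = -28/27 + 5*t/9 + 28*exp(-3*t)/27 + 68*t*exp(-3*t)/9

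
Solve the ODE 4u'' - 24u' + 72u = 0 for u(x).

Divide through by 4: u'' - 6u' + 18u = 0.
Characteristic equation r² - 6r + 18 = 0 has discriminant (-6)² - 4·(18) = -36 < 0, so r = 3 ± 3i.
Hence u_h = C1*cos(3*x)*exp(3*x) + C2*exp(3*x)*sin(3*x).

u = C1*cos(3*x)*exp(3*x) + C2*exp(3*x)*sin(3*x)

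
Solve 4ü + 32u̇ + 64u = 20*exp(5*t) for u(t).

u = 5*exp(5*t)/81 + C1*exp(-4*t) + C2*t*exp(-4*t)

Divide through by 4: u'' + 8u' + 16u = 5*exp(5*t).
Characteristic equation r² + 8r + 16 = 0 has discriminant (8)² - 4·(16) = 0, so r = -4 is a repeated root.
Hence u_h = (C1 + C2*t)*exp(-4*t).
Try u_p = A*exp(5*t). Substituting into the equation and dividing by exp(5*t) gives A = 5/81, so u_p = 5*exp(5*t)/81.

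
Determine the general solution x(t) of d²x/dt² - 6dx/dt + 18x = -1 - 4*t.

Characteristic equation r² - 6r + 18 = 0 has discriminant (-6)² - 4·(18) = -36 < 0, so r = 3 ± 3i.
Hence x_h = C1*cos(3*t)*exp(3*t) + C2*exp(3*t)*sin(3*t).
For the particular solution try x_p = A0 + A1*t. Substituting and matching coefficients of each power of t gives A0 = -7/54, A1 = -2/9, so x_p = -7/54 - 2*t/9.

x = -7/54 - 2*t/9 + C1*cos(3*t)*exp(3*t) + C2*exp(3*t)*sin(3*t)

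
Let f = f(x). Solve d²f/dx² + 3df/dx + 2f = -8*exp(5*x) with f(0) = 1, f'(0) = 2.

Characteristic equation r² + 3r + 2 = 0 factors as (r + 1)(r + 2) = 0, so r = -1, -2.
Hence f_h = C1*exp(-x) + C2*exp(-2*x).
Try f_p = A*exp(5*x). Substituting into the equation and dividing by exp(5*x) gives A = -4/21, so f_p = -4*exp(5*x)/21.
General solution: f = -4*exp(5*x)/21 + C1*exp(-x) + C2*exp(-2*x).
Apply the initial conditions: f(0) = -4/21 + C1 + C2 = 1 and f'(0) = -20/21 - C1 - 2*C2 = 2. Solving gives C1 = 16/3, C2 = -29/7.

f = -29*exp(-2*x)/7 - 4*exp(5*x)/21 + 16*exp(-x)/3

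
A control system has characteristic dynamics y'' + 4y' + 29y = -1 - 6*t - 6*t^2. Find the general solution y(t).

Characteristic equation r² + 4r + 29 = 0 has discriminant (4)² - 4·(29) = -100 < 0, so r = -2 ± 5i.
Hence y_h = C1*cos(5*t)*exp(-2*t) + C2*exp(-2*t)*sin(5*t).
For the particular solution try y_p = A0 + A1*t + A2*t^2. Substituting and matching coefficients of each power of t gives A0 = 11/24389, A1 = -126/841, A2 = -6/29, so y_p = 11/24389 - 126*t/841 - 6*t^2/29.

y = 11/24389 - 126*t/841 - 6*t**2/29 + C1*cos(5*t)*exp(-2*t) + C2*exp(-2*t)*sin(5*t)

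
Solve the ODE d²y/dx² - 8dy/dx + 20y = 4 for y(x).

Characteristic equation r² - 8r + 20 = 0 has discriminant (-8)² - 4·(20) = -16 < 0, so r = 4 ± 2i.
Hence y_h = C1*cos(2*x)*exp(4*x) + C2*exp(4*x)*sin(2*x).
For the particular solution try y_p = A0. Substituting and matching coefficients of each power of x gives A0 = 1/5, so y_p = 1/5.

y = 1/5 + C1*cos(2*x)*exp(4*x) + C2*exp(4*x)*sin(2*x)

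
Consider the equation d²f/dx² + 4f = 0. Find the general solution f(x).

Characteristic equation r² + 4 = 0 has discriminant (0)² - 4·(4) = -16 < 0, so r = ± 2i.
Hence f_h = C1*cos(2*x) + C2*sin(2*x).

f = C1*cos(2*x) + C2*sin(2*x)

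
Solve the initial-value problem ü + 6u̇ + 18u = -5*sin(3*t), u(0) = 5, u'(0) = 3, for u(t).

u = -sin(3*t)/9 + 2*cos(3*t)/9 + 43*cos(3*t)*exp(-3*t)/9 + 53*exp(-3*t)*sin(3*t)/9

Characteristic equation r² + 6r + 18 = 0 has discriminant (6)² - 4·(18) = -36 < 0, so r = -3 ± 3i.
Hence u_h = C1*cos(3*t)*exp(-3*t) + C2*exp(-3*t)*sin(3*t).
Try u_p = A*cos(3*t) + B*sin(3*t). Substituting and equating the coefficients of cos(3t) and sin(3t) gives A = 2/9, B = -1/9, so u_p = -sin(3*t)/9 + 2*cos(3*t)/9.
General solution: u = -sin(3*t)/9 + 2*cos(3*t)/9 + C1*cos(3*t)*exp(-3*t) + C2*exp(-3*t)*sin(3*t).
Apply the initial conditions: u(0) = 2/9 + C1 = 5 and u'(0) = -1/3 - 3*C1 + 3*C2 = 3. Solving gives C1 = 43/9, C2 = 53/9.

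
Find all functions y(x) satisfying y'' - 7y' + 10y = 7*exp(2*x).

Characteristic equation r² - 7r + 10 = 0 factors as (r - 2)(r - 5) = 0, so r = 2, 5.
Hence y_h = C1*exp(2*x) + C2*exp(5*x).
Since exp(2*x) solves the homogeneous equation (r = 2 is a root of multiplicity 1), multiply the trial by x. Try y_p = A*x*exp(2*x). Substituting into the equation and dividing by exp(2*x) gives A = -7/3, so y_p = -7*x*exp(2*x)/3.

y = C1*exp(2*x) + C2*exp(5*x) - 7*x*exp(2*x)/3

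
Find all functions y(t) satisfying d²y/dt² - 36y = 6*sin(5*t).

Characteristic equation r² - 36 = 0 factors as (r - 6)(r + 6) = 0, so r = 6, -6.
Hence y_h = C1*exp(6*t) + C2*exp(-6*t).
Try y_p = A*cos(5*t) + B*sin(5*t). Substituting and equating the coefficients of cos(5t) and sin(5t) gives A = 0, B = -6/61, so y_p = -6*sin(5*t)/61.

y = -6*sin(5*t)/61 + C1*exp(6*t) + C2*exp(-6*t)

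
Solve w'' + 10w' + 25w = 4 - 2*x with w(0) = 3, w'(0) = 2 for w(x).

Characteristic equation r² + 10r + 25 = 0 has discriminant (10)² - 4·(25) = 0, so r = -5 is a repeated root.
Hence w_h = (C1 + C2*x)*exp(-5*x).
For the particular solution try w_p = A0 + A1*x. Substituting and matching coefficients of each power of x gives A0 = 24/125, A1 = -2/25, so w_p = 24/125 - 2*x/25.
General solution: w = 24/125 - 2*x/25 + C1*exp(-5*x) + C2*x*exp(-5*x).
Apply the initial conditions: w(0) = 24/125 + C1 = 3 and w'(0) = -2/25 + C2 - 5*C1 = 2. Solving gives C1 = 351/125, C2 = 403/25.

w = 24/125 - 2*x/25 + 351*exp(-5*x)/125 + 403*x*exp(-5*x)/25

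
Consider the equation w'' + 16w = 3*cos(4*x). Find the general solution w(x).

w = C1*cos(4*x) + C2*sin(4*x) + 3*x*sin(4*x)/8

Characteristic equation r² + 16 = 0 has discriminant (0)² - 4·(16) = -64 < 0, so r = ± 4i.
Hence w_h = C1*cos(4*x) + C2*sin(4*x).
Since ±4i are characteristic roots, multiply the trial by x. Try w_p = x*(A*cos(4*x) + B*sin(4*x)). Substituting and equating the coefficients of cos(4x) and sin(4x) gives A = 0, B = 3/8, so w_p = 3*x*sin(4*x)/8.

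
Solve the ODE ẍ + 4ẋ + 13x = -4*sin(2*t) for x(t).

Characteristic equation r² + 4r + 13 = 0 has discriminant (4)² - 4·(13) = -36 < 0, so r = -2 ± 3i.
Hence x_h = C1*cos(3*t)*exp(-2*t) + C2*exp(-2*t)*sin(3*t).
Try x_p = A*cos(2*t) + B*sin(2*t). Substituting and equating the coefficients of cos(2t) and sin(2t) gives A = 32/145, B = -36/145, so x_p = -36*sin(2*t)/145 + 32*cos(2*t)/145.

x = -36*sin(2*t)/145 + 32*cos(2*t)/145 + C1*cos(3*t)*exp(-2*t) + C2*exp(-2*t)*sin(3*t)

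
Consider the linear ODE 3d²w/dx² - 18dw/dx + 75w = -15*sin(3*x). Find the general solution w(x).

w = -9*cos(3*x)/58 - 4*sin(3*x)/29 + C1*cos(4*x)*exp(3*x) + C2*exp(3*x)*sin(4*x)

Divide through by 3: w'' - 6w' + 25w = -5*sin(3*x).
Characteristic equation r² - 6r + 25 = 0 has discriminant (-6)² - 4·(25) = -64 < 0, so r = 3 ± 4i.
Hence w_h = C1*cos(4*x)*exp(3*x) + C2*exp(3*x)*sin(4*x).
Try w_p = A*cos(3*x) + B*sin(3*x). Substituting and equating the coefficients of cos(3x) and sin(3x) gives A = -9/58, B = -4/29, so w_p = -9*cos(3*x)/58 - 4*sin(3*x)/29.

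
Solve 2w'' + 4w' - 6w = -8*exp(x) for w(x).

w = C1*exp(x) + C2*exp(-3*x) - x*exp(x)

Divide through by 2: w'' + 2w' - 3w = -4*exp(x).
Characteristic equation r² + 2r - 3 = 0 factors as (r - 1)(r + 3) = 0, so r = 1, -3.
Hence w_h = C1*exp(x) + C2*exp(-3*x).
Since exp(x) solves the homogeneous equation (r = 1 is a root of multiplicity 1), multiply the trial by x. Try w_p = A*x*exp(x). Substituting into the equation and dividing by exp(x) gives A = -1, so w_p = -x*exp(x).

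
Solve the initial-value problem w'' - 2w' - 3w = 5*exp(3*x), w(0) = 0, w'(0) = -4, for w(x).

Characteristic equation r² - 2r - 3 = 0 factors as (r - 3)(r + 1) = 0, so r = 3, -1.
Hence w_h = C1*exp(3*x) + C2*exp(-x).
Since exp(3*x) solves the homogeneous equation (r = 3 is a root of multiplicity 1), multiply the trial by x. Try w_p = A*x*exp(3*x). Substituting into the equation and dividing by exp(3*x) gives A = 5/4, so w_p = 5*x*exp(3*x)/4.
General solution: w = C1*exp(3*x) + C2*exp(-x) + 5*x*exp(3*x)/4.
Apply the initial conditions: w(0) = C1 + C2 = 0 and w'(0) = 5/4 - C2 + 3*C1 = -4. Solving gives C1 = -21/16, C2 = 21/16.

w = -21*exp(3*x)/16 + 21*exp(-x)/16 + 5*x*exp(3*x)/4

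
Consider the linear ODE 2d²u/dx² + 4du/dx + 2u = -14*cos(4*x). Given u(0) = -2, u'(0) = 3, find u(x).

Divide through by 2: u'' + 2u' + u = -7*cos(4*x).
Characteristic equation r² + 2r + 1 = 0 has discriminant (2)² - 4·(1) = 0, so r = -1 is a repeated root.
Hence u_h = (C1 + C2*x)*exp(-x).
Try u_p = A*cos(4*x) + B*sin(4*x). Substituting and equating the coefficients of cos(4x) and sin(4x) gives A = 105/289, B = -56/289, so u_p = -56*sin(4*x)/289 + 105*cos(4*x)/289.
General solution: u = -56*sin(4*x)/289 + 105*cos(4*x)/289 + C1*exp(-x) + C2*x*exp(-x).
Apply the initial conditions: u(0) = 105/289 + C1 = -2 and u'(0) = -224/289 + C2 - C1 = 3. Solving gives C1 = -683/289, C2 = 24/17.

u = -683*exp(-x)/289 - 56*sin(4*x)/289 + 105*cos(4*x)/289 + 24*x*exp(-x)/17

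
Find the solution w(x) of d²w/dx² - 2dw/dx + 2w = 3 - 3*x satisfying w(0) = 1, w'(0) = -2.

w = -3*x/2 + cos(x)*exp(x) - 3*exp(x)*sin(x)/2

Characteristic equation r² - 2r + 2 = 0 has discriminant (-2)² - 4·(2) = -4 < 0, so r = 1 ± i.
Hence w_h = C1*cos(x)*exp(x) + C2*exp(x)*sin(x).
For the particular solution try w_p = A0 + A1*x. Substituting and matching coefficients of each power of x gives A0 = 0, A1 = -3/2, so w_p = -3*x/2.
General solution: w = -3*x/2 + C1*cos(x)*exp(x) + C2*exp(x)*sin(x).
Apply the initial conditions: w(0) = C1 = 1 and w'(0) = -3/2 + C1 + C2 = -2. Solving gives C1 = 1, C2 = -3/2.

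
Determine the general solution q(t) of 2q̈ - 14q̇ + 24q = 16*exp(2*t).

Divide through by 2: q'' - 7q' + 12q = 8*exp(2*t).
Characteristic equation r² - 7r + 12 = 0 factors as (r - 3)(r - 4) = 0, so r = 3, 4.
Hence q_h = C1*exp(3*t) + C2*exp(4*t).
Try q_p = A*exp(2*t). Substituting into the equation and dividing by exp(2*t) gives A = 4, so q_p = 4*exp(2*t).

q = 4*exp(2*t) + C1*exp(3*t) + C2*exp(4*t)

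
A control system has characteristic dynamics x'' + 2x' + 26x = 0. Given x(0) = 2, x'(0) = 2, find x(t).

Characteristic equation r² + 2r + 26 = 0 has discriminant (2)² - 4·(26) = -100 < 0, so r = -1 ± 5i.
Hence x_h = C1*cos(5*t)*exp(-t) + C2*exp(-t)*sin(5*t).
Apply the initial conditions: x(0) = C1 = 2 and x'(0) = -C1 + 5*C2 = 2. Solving gives C1 = 2, C2 = 4/5.

x = 2*cos(5*t)*exp(-t) + 4*exp(-t)*sin(5*t)/5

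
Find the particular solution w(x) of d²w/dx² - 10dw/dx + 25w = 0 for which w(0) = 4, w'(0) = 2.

w = 4*exp(5*x) - 18*x*exp(5*x)

Characteristic equation r² - 10r + 25 = 0 has discriminant (-10)² - 4·(25) = 0, so r = 5 is a repeated root.
Hence w_h = (C1 + C2*x)*exp(5*x).
Apply the initial conditions: w(0) = C1 = 4 and w'(0) = C2 + 5*C1 = 2. Solving gives C1 = 4, C2 = -18.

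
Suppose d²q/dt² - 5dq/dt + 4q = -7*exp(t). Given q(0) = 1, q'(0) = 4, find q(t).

q = 2*exp(4*t)/9 + 7*exp(t)/9 + 7*t*exp(t)/3

Characteristic equation r² - 5r + 4 = 0 factors as (r - 1)(r - 4) = 0, so r = 1, 4.
Hence q_h = C1*exp(t) + C2*exp(4*t).
Since exp(t) solves the homogeneous equation (r = 1 is a root of multiplicity 1), multiply the trial by t. Try q_p = A*t*exp(t). Substituting into the equation and dividing by exp(t) gives A = 7/3, so q_p = 7*t*exp(t)/3.
General solution: q = C1*exp(t) + C2*exp(4*t) + 7*t*exp(t)/3.
Apply the initial conditions: q(0) = C1 + C2 = 1 and q'(0) = 7/3 + C1 + 4*C2 = 4. Solving gives C1 = 7/9, C2 = 2/9.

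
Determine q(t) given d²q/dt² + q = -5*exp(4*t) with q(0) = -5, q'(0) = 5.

Characteristic equation r² + 1 = 0 has discriminant (0)² - 4·(1) = -4 < 0, so r = ± i.
Hence q_h = C1*cos(t) + C2*sin(t).
Try q_p = A*exp(4*t). Substituting into the equation and dividing by exp(4*t) gives A = -5/17, so q_p = -5*exp(4*t)/17.
General solution: q = -5*exp(4*t)/17 + C1*cos(t) + C2*sin(t).
Apply the initial conditions: q(0) = -5/17 + C1 = -5 and q'(0) = -20/17 + C2 = 5. Solving gives C1 = -80/17, C2 = 105/17.

q = -80*cos(t)/17 - 5*exp(4*t)/17 + 105*sin(t)/17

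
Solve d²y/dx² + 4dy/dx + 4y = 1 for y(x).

Characteristic equation r² + 4r + 4 = 0 has discriminant (4)² - 4·(4) = 0, so r = -2 is a repeated root.
Hence y_h = (C1 + C2*x)*exp(-2*x).
For the particular solution try y_p = A0. Substituting and matching coefficients of each power of x gives A0 = 1/4, so y_p = 1/4.

y = 1/4 + C1*exp(-2*x) + C2*x*exp(-2*x)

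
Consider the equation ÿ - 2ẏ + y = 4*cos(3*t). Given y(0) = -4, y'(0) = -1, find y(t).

y = -92*exp(t)/25 - 8*cos(3*t)/25 - 6*sin(3*t)/25 + 17*t*exp(t)/5

Characteristic equation r² - 2r + 1 = 0 has discriminant (-2)² - 4·(1) = 0, so r = 1 is a repeated root.
Hence y_h = (C1 + C2*t)*exp(t).
Try y_p = A*cos(3*t) + B*sin(3*t). Substituting and equating the coefficients of cos(3t) and sin(3t) gives A = -8/25, B = -6/25, so y_p = -8*cos(3*t)/25 - 6*sin(3*t)/25.
General solution: y = -8*cos(3*t)/25 - 6*sin(3*t)/25 + C1*exp(t) + C2*t*exp(t).
Apply the initial conditions: y(0) = -8/25 + C1 = -4 and y'(0) = -18/25 + C1 + C2 = -1. Solving gives C1 = -92/25, C2 = 17/5.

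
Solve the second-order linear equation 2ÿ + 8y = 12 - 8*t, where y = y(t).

Divide through by 2: y'' + 4y = 6 - 4*t.
Characteristic equation r² + 4 = 0 has discriminant (0)² - 4·(4) = -16 < 0, so r = ± 2i.
Hence y_h = C1*cos(2*t) + C2*sin(2*t).
For the particular solution try y_p = A0 + A1*t. Substituting and matching coefficients of each power of t gives A0 = 3/2, A1 = -1, so y_p = 3/2 - t.

y = 3/2 - t + C1*cos(2*t) + C2*sin(2*t)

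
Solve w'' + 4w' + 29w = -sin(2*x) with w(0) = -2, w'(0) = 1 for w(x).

w = -25*sin(2*x)/689 + 8*cos(2*x)/689 - 2033*exp(-2*x)*sin(5*x)/3445 - 1386*cos(5*x)*exp(-2*x)/689

Characteristic equation r² + 4r + 29 = 0 has discriminant (4)² - 4·(29) = -100 < 0, so r = -2 ± 5i.
Hence w_h = C1*cos(5*x)*exp(-2*x) + C2*exp(-2*x)*sin(5*x).
Try w_p = A*cos(2*x) + B*sin(2*x). Substituting and equating the coefficients of cos(2x) and sin(2x) gives A = 8/689, B = -25/689, so w_p = -25*sin(2*x)/689 + 8*cos(2*x)/689.
General solution: w = -25*sin(2*x)/689 + 8*cos(2*x)/689 + C1*cos(5*x)*exp(-2*x) + C2*exp(-2*x)*sin(5*x).
Apply the initial conditions: w(0) = 8/689 + C1 = -2 and w'(0) = -50/689 - 2*C1 + 5*C2 = 1. Solving gives C1 = -1386/689, C2 = -2033/3445.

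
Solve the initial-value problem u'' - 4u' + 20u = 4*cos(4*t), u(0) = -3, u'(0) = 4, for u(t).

Characteristic equation r² - 4r + 20 = 0 has discriminant (-4)² - 4·(20) = -64 < 0, so r = 2 ± 4i.
Hence u_h = C1*cos(4*t)*exp(2*t) + C2*exp(2*t)*sin(4*t).
Try u_p = A*cos(4*t) + B*sin(4*t). Substituting and equating the coefficients of cos(4t) and sin(4t) gives A = 1/17, B = -4/17, so u_p = -4*sin(4*t)/17 + cos(4*t)/17.
General solution: u = -4*sin(4*t)/17 + cos(4*t)/17 + C1*cos(4*t)*exp(2*t) + C2*exp(2*t)*sin(4*t).
Apply the initial conditions: u(0) = 1/17 + C1 = -3 and u'(0) = -16/17 + 2*C1 + 4*C2 = 4. Solving gives C1 = -52/17, C2 = 47/17.

u = -4*sin(4*t)/17 + cos(4*t)/17 - 52*cos(4*t)*exp(2*t)/17 + 47*exp(2*t)*sin(4*t)/17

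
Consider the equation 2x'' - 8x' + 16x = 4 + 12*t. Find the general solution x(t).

x = 5/8 + 3*t/4 + C1*cos(2*t)*exp(2*t) + C2*exp(2*t)*sin(2*t)

Divide through by 2: x'' - 4x' + 8x = 2 + 6*t.
Characteristic equation r² - 4r + 8 = 0 has discriminant (-4)² - 4·(8) = -16 < 0, so r = 2 ± 2i.
Hence x_h = C1*cos(2*t)*exp(2*t) + C2*exp(2*t)*sin(2*t).
For the particular solution try x_p = A0 + A1*t. Substituting and matching coefficients of each power of t gives A0 = 5/8, A1 = 3/4, so x_p = 5/8 + 3*t/4.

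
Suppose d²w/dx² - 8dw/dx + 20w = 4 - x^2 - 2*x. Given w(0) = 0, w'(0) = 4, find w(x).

Characteristic equation r² - 8r + 20 = 0 has discriminant (-8)² - 4·(20) = -16 < 0, so r = 4 ± 2i.
Hence w_h = C1*cos(2*x)*exp(4*x) + C2*exp(4*x)*sin(2*x).
For the particular solution try w_p = A0 + A1*x + A2*x^2. Substituting and matching coefficients of each power of x gives A0 = 149/1000, A1 = -7/50, A2 = -1/20, so w_p = 149/1000 - 7*x/50 - x^2/20.
General solution: w = 149/1000 - 7*x/50 - x^2/20 + C1*cos(2*x)*exp(4*x) + C2*exp(4*x)*sin(2*x).
Apply the initial conditions: w(0) = 149/1000 + C1 = 0 and w'(0) = -7/50 + 2*C2 + 4*C1 = 4. Solving gives C1 = -149/1000, C2 = 296/125.

w = 149/1000 - 7*x/50 - x**2/20 - 149*cos(2*x)*exp(4*x)/1000 + 296*exp(4*x)*sin(2*x)/125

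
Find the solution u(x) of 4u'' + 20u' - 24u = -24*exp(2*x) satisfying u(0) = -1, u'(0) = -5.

Divide through by 4: u'' + 5u' - 6u = -6*exp(2*x).
Characteristic equation r² + 5r - 6 = 0 factors as (r - 1)(r + 6) = 0, so r = 1, -6.
Hence u_h = C1*exp(x) + C2*exp(-6*x).
Try u_p = A*exp(2*x). Substituting into the equation and dividing by exp(2*x) gives A = -3/4, so u_p = -3*exp(2*x)/4.
General solution: u = -3*exp(2*x)/4 + C1*exp(x) + C2*exp(-6*x).
Apply the initial conditions: u(0) = -3/4 + C1 + C2 = -1 and u'(0) = -3/2 + C1 - 6*C2 = -5. Solving gives C1 = -5/7, C2 = 13/28.

u = -5*exp(x)/7 - 3*exp(2*x)/4 + 13*exp(-6*x)/28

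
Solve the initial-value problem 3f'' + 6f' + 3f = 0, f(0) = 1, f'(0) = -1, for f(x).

Divide through by 3: f'' + 2f' + f = 0.
Characteristic equation r² + 2r + 1 = 0 has discriminant (2)² - 4·(1) = 0, so r = -1 is a repeated root.
Hence f_h = (C1 + C2*x)*exp(-x).
Apply the initial conditions: f(0) = C1 = 1 and f'(0) = C2 - C1 = -1. Solving gives C1 = 1, C2 = 0.

f = exp(-x)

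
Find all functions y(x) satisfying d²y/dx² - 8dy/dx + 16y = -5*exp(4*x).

y = C1*exp(4*x) - 5*x**2*exp(4*x)/2 + C2*x*exp(4*x)

Characteristic equation r² - 8r + 16 = 0 has discriminant (-8)² - 4·(16) = 0, so r = 4 is a repeated root.
Hence y_h = (C1 + C2*x)*exp(4*x).
Since exp(4*x) solves the homogeneous equation (r = 4 is a root of multiplicity 2), multiply the trial by x^2. Try y_p = A*x^2*exp(4*x). Substituting into the equation and dividing by exp(4*x) gives A = -5/2, so y_p = -5*x^2*exp(4*x)/2.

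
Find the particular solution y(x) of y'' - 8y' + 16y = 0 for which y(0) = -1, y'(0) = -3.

y = -exp(4*x) + x*exp(4*x)

Characteristic equation r² - 8r + 16 = 0 has discriminant (-8)² - 4·(16) = 0, so r = 4 is a repeated root.
Hence y_h = (C1 + C2*x)*exp(4*x).
Apply the initial conditions: y(0) = C1 = -1 and y'(0) = C2 + 4*C1 = -3. Solving gives C1 = -1, C2 = 1.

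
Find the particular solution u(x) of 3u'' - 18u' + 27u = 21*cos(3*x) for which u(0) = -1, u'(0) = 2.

u = -exp(3*x) - 7*sin(3*x)/18 + 37*x*exp(3*x)/6

Divide through by 3: u'' - 6u' + 9u = 7*cos(3*x).
Characteristic equation r² - 6r + 9 = 0 has discriminant (-6)² - 4·(9) = 0, so r = 3 is a repeated root.
Hence u_h = (C1 + C2*x)*exp(3*x).
Try u_p = A*cos(3*x) + B*sin(3*x). Substituting and equating the coefficients of cos(3x) and sin(3x) gives A = 0, B = -7/18, so u_p = -7*sin(3*x)/18.
General solution: u = -7*sin(3*x)/18 + C1*exp(3*x) + C2*x*exp(3*x).
Apply the initial conditions: u(0) = C1 = -1 and u'(0) = -7/6 + C2 + 3*C1 = 2. Solving gives C1 = -1, C2 = 37/6.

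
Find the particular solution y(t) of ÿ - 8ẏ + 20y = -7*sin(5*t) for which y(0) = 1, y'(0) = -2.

y = -56*cos(5*t)/325 + 7*sin(5*t)/325 - 2209*exp(4*t)*sin(2*t)/650 + 381*cos(2*t)*exp(4*t)/325

Characteristic equation r² - 8r + 20 = 0 has discriminant (-8)² - 4·(20) = -16 < 0, so r = 4 ± 2i.
Hence y_h = C1*cos(2*t)*exp(4*t) + C2*exp(4*t)*sin(2*t).
Try y_p = A*cos(5*t) + B*sin(5*t). Substituting and equating the coefficients of cos(5t) and sin(5t) gives A = -56/325, B = 7/325, so y_p = -56*cos(5*t)/325 + 7*sin(5*t)/325.
General solution: y = -56*cos(5*t)/325 + 7*sin(5*t)/325 + C1*cos(2*t)*exp(4*t) + C2*exp(4*t)*sin(2*t).
Apply the initial conditions: y(0) = -56/325 + C1 = 1 and y'(0) = 7/65 + 2*C2 + 4*C1 = -2. Solving gives C1 = 381/325, C2 = -2209/650.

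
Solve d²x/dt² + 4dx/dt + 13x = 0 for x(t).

x = C1*cos(3*t)*exp(-2*t) + C2*exp(-2*t)*sin(3*t)

Characteristic equation r² + 4r + 13 = 0 has discriminant (4)² - 4·(13) = -36 < 0, so r = -2 ± 3i.
Hence x_h = C1*cos(3*t)*exp(-2*t) + C2*exp(-2*t)*sin(3*t).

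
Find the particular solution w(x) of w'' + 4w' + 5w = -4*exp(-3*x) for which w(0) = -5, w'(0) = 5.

w = -2*exp(-3*x) - 7*exp(-2*x)*sin(x) - 3*cos(x)*exp(-2*x)

Characteristic equation r² + 4r + 5 = 0 has discriminant (4)² - 4·(5) = -4 < 0, so r = -2 ± i.
Hence w_h = C1*cos(x)*exp(-2*x) + C2*exp(-2*x)*sin(x).
Try w_p = A*exp(-3*x). Substituting into the equation and dividing by exp(-3*x) gives A = -2, so w_p = -2*exp(-3*x).
General solution: w = -2*exp(-3*x) + C1*cos(x)*exp(-2*x) + C2*exp(-2*x)*sin(x).
Apply the initial conditions: w(0) = -2 + C1 = -5 and w'(0) = 6 + C2 - 2*C1 = 5. Solving gives C1 = -3, C2 = -7.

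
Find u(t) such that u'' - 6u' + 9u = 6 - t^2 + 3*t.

Characteristic equation r² - 6r + 9 = 0 has discriminant (-6)² - 4·(9) = 0, so r = 3 is a repeated root.
Hence u_h = (C1 + C2*t)*exp(3*t).
For the particular solution try u_p = A0 + A1*t + A2*t^2. Substituting and matching coefficients of each power of t gives A0 = 22/27, A1 = 5/27, A2 = -1/9, so u_p = 22/27 - t^2/9 + 5*t/27.

u = 22/27 - t**2/9 + 5*t/27 + C1*exp(3*t) + C2*t*exp(3*t)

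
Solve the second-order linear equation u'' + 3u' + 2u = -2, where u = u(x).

Characteristic equation r² + 3r + 2 = 0 factors as (r + 2)(r + 1) = 0, so r = -2, -1.
Hence u_h = C1*exp(-2*x) + C2*exp(-x).
For the particular solution try u_p = A0. Substituting and matching coefficients of each power of x gives A0 = -1, so u_p = -1.

u = -1 + C1*exp(-2*x) + C2*exp(-x)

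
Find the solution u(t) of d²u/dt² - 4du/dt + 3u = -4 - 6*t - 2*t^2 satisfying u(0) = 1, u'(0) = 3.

u = -160/27 + 7*exp(t) - 34*t/9 - 2*t**2/3 - 2*exp(3*t)/27

Characteristic equation r² - 4r + 3 = 0 factors as (r - 3)(r - 1) = 0, so r = 3, 1.
Hence u_h = C1*exp(3*t) + C2*exp(t).
For the particular solution try u_p = A0 + A1*t + A2*t^2. Substituting and matching coefficients of each power of t gives A0 = -160/27, A1 = -34/9, A2 = -2/3, so u_p = -160/27 - 34*t/9 - 2*t^2/3.
General solution: u = -160/27 - 34*t/9 - 2*t^2/3 + C1*exp(3*t) + C2*exp(t).
Apply the initial conditions: u(0) = -160/27 + C1 + C2 = 1 and u'(0) = -34/9 + C2 + 3*C1 = 3. Solving gives C1 = -2/27, C2 = 7.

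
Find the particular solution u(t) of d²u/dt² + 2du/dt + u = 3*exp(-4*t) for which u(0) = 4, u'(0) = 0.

Characteristic equation r² + 2r + 1 = 0 has discriminant (2)² - 4·(1) = 0, so r = -1 is a repeated root.
Hence u_h = (C1 + C2*t)*exp(-t).
Try u_p = A*exp(-4*t). Substituting into the equation and dividing by exp(-4*t) gives A = 1/3, so u_p = exp(-4*t)/3.
General solution: u = exp(-4*t)/3 + C1*exp(-t) + C2*t*exp(-t).
Apply the initial conditions: u(0) = 1/3 + C1 = 4 and u'(0) = -4/3 + C2 - C1 = 0. Solving gives C1 = 11/3, C2 = 5.

u = exp(-4*t)/3 + 11*exp(-t)/3 + 5*t*exp(-t)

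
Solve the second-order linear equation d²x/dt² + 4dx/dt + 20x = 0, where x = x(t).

x = C1*cos(4*t)*exp(-2*t) + C2*exp(-2*t)*sin(4*t)

Characteristic equation r² + 4r + 20 = 0 has discriminant (4)² - 4·(20) = -64 < 0, so r = -2 ± 4i.
Hence x_h = C1*cos(4*t)*exp(-2*t) + C2*exp(-2*t)*sin(4*t).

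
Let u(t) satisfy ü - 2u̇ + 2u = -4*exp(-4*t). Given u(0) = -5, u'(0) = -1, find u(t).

u = -2*exp(-4*t)/13 - 63*cos(t)*exp(t)/13 + 42*exp(t)*sin(t)/13

Characteristic equation r² - 2r + 2 = 0 has discriminant (-2)² - 4·(2) = -4 < 0, so r = 1 ± i.
Hence u_h = C1*cos(t)*exp(t) + C2*exp(t)*sin(t).
Try u_p = A*exp(-4*t). Substituting into the equation and dividing by exp(-4*t) gives A = -2/13, so u_p = -2*exp(-4*t)/13.
General solution: u = -2*exp(-4*t)/13 + C1*cos(t)*exp(t) + C2*exp(t)*sin(t).
Apply the initial conditions: u(0) = -2/13 + C1 = -5 and u'(0) = 8/13 + C1 + C2 = -1. Solving gives C1 = -63/13, C2 = 42/13.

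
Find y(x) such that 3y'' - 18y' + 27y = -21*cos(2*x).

Divide through by 3: y'' - 6y' + 9y = -7*cos(2*x).
Characteristic equation r² - 6r + 9 = 0 has discriminant (-6)² - 4·(9) = 0, so r = 3 is a repeated root.
Hence y_h = (C1 + C2*x)*exp(3*x).
Try y_p = A*cos(2*x) + B*sin(2*x). Substituting and equating the coefficients of cos(2x) and sin(2x) gives A = -35/169, B = 84/169, so y_p = -35*cos(2*x)/169 + 84*sin(2*x)/169.

y = -35*cos(2*x)/169 + 84*sin(2*x)/169 + C1*exp(3*x) + C2*x*exp(3*x)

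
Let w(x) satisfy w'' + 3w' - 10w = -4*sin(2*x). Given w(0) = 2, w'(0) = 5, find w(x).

Characteristic equation r² + 3r - 10 = 0 factors as (r + 5)(r - 2) = 0, so r = -5, 2.
Hence w_h = C1*exp(-5*x) + C2*exp(2*x).
Try w_p = A*cos(2*x) + B*sin(2*x). Substituting and equating the coefficients of cos(2x) and sin(2x) gives A = 3/29, B = 7/29, so w_p = 3*cos(2*x)/29 + 7*sin(2*x)/29.
General solution: w = 3*cos(2*x)/29 + 7*sin(2*x)/29 + C1*exp(-5*x) + C2*exp(2*x).
Apply the initial conditions: w(0) = 3/29 + C1 + C2 = 2 and w'(0) = 14/29 - 5*C1 + 2*C2 = 5. Solving gives C1 = -3/29, C2 = 2.

w = 2*exp(2*x) - 3*exp(-5*x)/29 + 3*cos(2*x)/29 + 7*sin(2*x)/29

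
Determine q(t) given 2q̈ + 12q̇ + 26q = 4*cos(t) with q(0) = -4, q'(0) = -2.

Divide through by 2: q'' + 6q' + 13q = 2*cos(t).
Characteristic equation r² + 6r + 13 = 0 has discriminant (6)² - 4·(13) = -16 < 0, so r = -3 ± 2i.
Hence q_h = C1*cos(2*t)*exp(-3*t) + C2*exp(-3*t)*sin(2*t).
Try q_p = A*cos(t) + B*sin(t). Substituting and equating the coefficients of cos(t) and sin(t) gives A = 2/15, B = 1/15, so q_p = sin(t)/15 + 2*cos(t)/15.
General solution: q = sin(t)/15 + 2*cos(t)/15 + C1*cos(2*t)*exp(-3*t) + C2*exp(-3*t)*sin(2*t).
Apply the initial conditions: q(0) = 2/15 + C1 = -4 and q'(0) = 1/15 - 3*C1 + 2*C2 = -2. Solving gives C1 = -62/15, C2 = -217/30.

q = sin(t)/15 + 2*cos(t)/15 - 217*exp(-3*t)*sin(2*t)/30 - 62*cos(2*t)*exp(-3*t)/15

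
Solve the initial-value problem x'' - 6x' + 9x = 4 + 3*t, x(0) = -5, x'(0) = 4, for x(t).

Characteristic equation r² - 6r + 9 = 0 has discriminant (-6)² - 4·(9) = 0, so r = 3 is a repeated root.
Hence x_h = (C1 + C2*t)*exp(3*t).
For the particular solution try x_p = A0 + A1*t. Substituting and matching coefficients of each power of t gives A0 = 2/3, A1 = 1/3, so x_p = 2/3 + t/3.
General solution: x = 2/3 + t/3 + C1*exp(3*t) + C2*t*exp(3*t).
Apply the initial conditions: x(0) = 2/3 + C1 = -5 and x'(0) = 1/3 + C2 + 3*C1 = 4. Solving gives C1 = -17/3, C2 = 62/3.

x = 2/3 - 17*exp(3*t)/3 + t/3 + 62*t*exp(3*t)/3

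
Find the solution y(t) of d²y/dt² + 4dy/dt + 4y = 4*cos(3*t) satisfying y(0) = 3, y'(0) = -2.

Characteristic equation r² + 4r + 4 = 0 has discriminant (4)² - 4·(4) = 0, so r = -2 is a repeated root.
Hence y_h = (C1 + C2*t)*exp(-2*t).
Try y_p = A*cos(3*t) + B*sin(3*t). Substituting and equating the coefficients of cos(3t) and sin(3t) gives A = -20/169, B = 48/169, so y_p = -20*cos(3*t)/169 + 48*sin(3*t)/169.
General solution: y = -20*cos(3*t)/169 + 48*sin(3*t)/169 + C1*exp(-2*t) + C2*t*exp(-2*t).
Apply the initial conditions: y(0) = -20/169 + C1 = 3 and y'(0) = 144/169 + C2 - 2*C1 = -2. Solving gives C1 = 527/169, C2 = 44/13.

y = -20*cos(3*t)/169 + 48*sin(3*t)/169 + 527*exp(-2*t)/169 + 44*t*exp(-2*t)/13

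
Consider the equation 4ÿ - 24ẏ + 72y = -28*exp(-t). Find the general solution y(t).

Divide through by 4: y'' - 6y' + 18y = -7*exp(-t).
Characteristic equation r² - 6r + 18 = 0 has discriminant (-6)² - 4·(18) = -36 < 0, so r = 3 ± 3i.
Hence y_h = C1*cos(3*t)*exp(3*t) + C2*exp(3*t)*sin(3*t).
Try y_p = A*exp(-t). Substituting into the equation and dividing by exp(-t) gives A = -7/25, so y_p = -7*exp(-t)/25.

y = -7*exp(-t)/25 + C1*cos(3*t)*exp(3*t) + C2*exp(3*t)*sin(3*t)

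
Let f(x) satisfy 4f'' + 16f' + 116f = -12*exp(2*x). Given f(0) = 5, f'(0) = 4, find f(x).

Divide through by 4: f'' + 4f' + 29f = -3*exp(2*x).
Characteristic equation r² + 4r + 29 = 0 has discriminant (4)² - 4·(29) = -100 < 0, so r = -2 ± 5i.
Hence f_h = C1*cos(5*x)*exp(-2*x) + C2*exp(-2*x)*sin(5*x).
Try f_p = A*exp(2*x). Substituting into the equation and dividing by exp(2*x) gives A = -3/41, so f_p = -3*exp(2*x)/41.
General solution: f = -3*exp(2*x)/41 + C1*cos(5*x)*exp(-2*x) + C2*exp(-2*x)*sin(5*x).
Apply the initial conditions: f(0) = -3/41 + C1 = 5 and f'(0) = -6/41 - 2*C1 + 5*C2 = 4. Solving gives C1 = 208/41, C2 = 586/205.

f = -3*exp(2*x)/41 + 208*cos(5*x)*exp(-2*x)/41 + 586*exp(-2*x)*sin(5*x)/205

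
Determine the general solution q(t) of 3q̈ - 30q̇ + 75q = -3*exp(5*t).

q = C1*exp(5*t) - t**2*exp(5*t)/2 + C2*t*exp(5*t)

Divide through by 3: q'' - 10q' + 25q = -exp(5*t).
Characteristic equation r² - 10r + 25 = 0 has discriminant (-10)² - 4·(25) = 0, so r = 5 is a repeated root.
Hence q_h = (C1 + C2*t)*exp(5*t).
Since exp(5*t) solves the homogeneous equation (r = 5 is a root of multiplicity 2), multiply the trial by t^2. Try q_p = A*t^2*exp(5*t). Substituting into the equation and dividing by exp(5*t) gives A = -1/2, so q_p = -t^2*exp(5*t)/2.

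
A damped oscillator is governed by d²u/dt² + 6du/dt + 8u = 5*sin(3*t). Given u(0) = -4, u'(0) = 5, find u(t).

u = -64*exp(-2*t)/13 - 18*cos(3*t)/65 - sin(3*t)/65 + 6*exp(-4*t)/5

Characteristic equation r² + 6r + 8 = 0 factors as (r + 2)(r + 4) = 0, so r = -2, -4.
Hence u_h = C1*exp(-2*t) + C2*exp(-4*t).
Try u_p = A*cos(3*t) + B*sin(3*t). Substituting and equating the coefficients of cos(3t) and sin(3t) gives A = -18/65, B = -1/65, so u_p = -18*cos(3*t)/65 - sin(3*t)/65.
General solution: u = -18*cos(3*t)/65 - sin(3*t)/65 + C1*exp(-2*t) + C2*exp(-4*t).
Apply the initial conditions: u(0) = -18/65 + C1 + C2 = -4 and u'(0) = -3/65 - 4*C2 - 2*C1 = 5. Solving gives C1 = -64/13, C2 = 6/5.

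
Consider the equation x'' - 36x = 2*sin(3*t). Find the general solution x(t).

x = -2*sin(3*t)/45 + C1*exp(6*t) + C2*exp(-6*t)

Characteristic equation r² - 36 = 0 factors as (r - 6)(r + 6) = 0, so r = 6, -6.
Hence x_h = C1*exp(6*t) + C2*exp(-6*t).
Try x_p = A*cos(3*t) + B*sin(3*t). Substituting and equating the coefficients of cos(3t) and sin(3t) gives A = 0, B = -2/45, so x_p = -2*sin(3*t)/45.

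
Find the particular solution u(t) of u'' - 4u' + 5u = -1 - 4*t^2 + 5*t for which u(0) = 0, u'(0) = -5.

Characteristic equation r² - 4r + 5 = 0 has discriminant (-4)² - 4·(5) = -4 < 0, so r = 2 ± i.
Hence u_h = C1*cos(t)*exp(2*t) + C2*exp(2*t)*sin(t).
For the particular solution try u_p = A0 + A1*t + A2*t^2. Substituting and matching coefficients of each power of t gives A0 = -13/125, A1 = -7/25, A2 = -4/5, so u_p = -13/125 - 7*t/25 - 4*t^2/5.
General solution: u = -13/125 - 7*t/25 - 4*t^2/5 + C1*cos(t)*exp(2*t) + C2*exp(2*t)*sin(t).
Apply the initial conditions: u(0) = -13/125 + C1 = 0 and u'(0) = -7/25 + C2 + 2*C1 = -5. Solving gives C1 = 13/125, C2 = -616/125.

u = -13/125 - 7*t/25 - 4*t**2/5 - 616*exp(2*t)*sin(t)/125 + 13*cos(t)*exp(2*t)/125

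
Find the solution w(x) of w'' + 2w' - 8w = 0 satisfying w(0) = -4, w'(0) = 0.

w = -8*exp(2*x)/3 - 4*exp(-4*x)/3

Characteristic equation r² + 2r - 8 = 0 factors as (r + 4)(r - 2) = 0, so r = -4, 2.
Hence w_h = C1*exp(-4*x) + C2*exp(2*x).
Apply the initial conditions: w(0) = C1 + C2 = -4 and w'(0) = -4*C1 + 2*C2 = 0. Solving gives C1 = -4/3, C2 = -8/3.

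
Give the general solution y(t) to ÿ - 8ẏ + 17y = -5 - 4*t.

Characteristic equation r² - 8r + 17 = 0 has discriminant (-8)² - 4·(17) = -4 < 0, so r = 4 ± i.
Hence y_h = C1*cos(t)*exp(4*t) + C2*exp(4*t)*sin(t).
For the particular solution try y_p = A0 + A1*t. Substituting and matching coefficients of each power of t gives A0 = -117/289, A1 = -4/17, so y_p = -117/289 - 4*t/17.

y = -117/289 - 4*t/17 + C1*cos(t)*exp(4*t) + C2*exp(4*t)*sin(t)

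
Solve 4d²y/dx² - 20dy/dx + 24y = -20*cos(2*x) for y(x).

Divide through by 4: y'' - 5y' + 6y = -5*cos(2*x).
Characteristic equation r² - 5r + 6 = 0 factors as (r - 2)(r - 3) = 0, so r = 2, 3.
Hence y_h = C1*exp(2*x) + C2*exp(3*x).
Try y_p = A*cos(2*x) + B*sin(2*x). Substituting and equating the coefficients of cos(2x) and sin(2x) gives A = -5/52, B = 25/52, so y_p = -5*cos(2*x)/52 + 25*sin(2*x)/52.

y = -5*cos(2*x)/52 + 25*sin(2*x)/52 + C1*exp(2*x) + C2*exp(3*x)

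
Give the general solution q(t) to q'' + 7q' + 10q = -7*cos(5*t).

q = -49*sin(5*t)/290 + 21*cos(5*t)/290 + C1*exp(-5*t) + C2*exp(-2*t)

Characteristic equation r² + 7r + 10 = 0 factors as (r + 5)(r + 2) = 0, so r = -5, -2.
Hence q_h = C1*exp(-5*t) + C2*exp(-2*t).
Try q_p = A*cos(5*t) + B*sin(5*t). Substituting and equating the coefficients of cos(5t) and sin(5t) gives A = 21/290, B = -49/290, so q_p = -49*sin(5*t)/290 + 21*cos(5*t)/290.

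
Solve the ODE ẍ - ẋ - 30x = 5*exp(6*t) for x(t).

Characteristic equation r² - r - 30 = 0 factors as (r + 5)(r - 6) = 0, so r = -5, 6.
Hence x_h = C1*exp(-5*t) + C2*exp(6*t).
Since exp(6*t) solves the homogeneous equation (r = 6 is a root of multiplicity 1), multiply the trial by t. Try x_p = A*t*exp(6*t). Substituting into the equation and dividing by exp(6*t) gives A = 5/11, so x_p = 5*t*exp(6*t)/11.

x = C1*exp(-5*t) + C2*exp(6*t) + 5*t*exp(6*t)/11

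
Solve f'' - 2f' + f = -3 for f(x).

Characteristic equation r² - 2r + 1 = 0 has discriminant (-2)² - 4·(1) = 0, so r = 1 is a repeated root.
Hence f_h = (C1 + C2*x)*exp(x).
For the particular solution try f_p = A0. Substituting and matching coefficients of each power of x gives A0 = -3, so f_p = -3.

f = -3 + C1*exp(x) + C2*x*exp(x)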